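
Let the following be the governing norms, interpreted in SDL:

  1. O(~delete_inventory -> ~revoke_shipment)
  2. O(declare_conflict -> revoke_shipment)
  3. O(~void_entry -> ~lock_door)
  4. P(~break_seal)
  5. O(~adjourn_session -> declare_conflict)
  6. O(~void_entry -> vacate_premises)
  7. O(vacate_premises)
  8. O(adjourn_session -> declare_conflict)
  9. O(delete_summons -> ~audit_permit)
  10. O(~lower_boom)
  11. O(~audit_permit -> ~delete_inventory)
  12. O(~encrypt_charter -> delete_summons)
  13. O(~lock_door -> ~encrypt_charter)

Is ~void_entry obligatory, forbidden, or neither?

By case analysis on adjourn_session: premise 8 gives O(adjourn_session -> declare_conflict) and premise 5 gives O(~adjourn_session -> declare_conflict), so O(declare_conflict) either way.
Premise 2 is O(declare_conflict -> revoke_shipment); since O(declare_conflict), deontic closure gives O(revoke_shipment).
Premise 1, O(~delete_inventory -> ~revoke_shipment), contraposes to O(revoke_shipment -> delete_inventory); with O(revoke_shipment) we get O(delete_inventory).
The contrapositive of premise 11 (O(~audit_permit -> ~delete_inventory)) is O(delete_inventory -> audit_permit), and O(delete_inventory) is already established, so O(audit_permit).
Premise 9, O(delete_summons -> ~audit_permit), contraposes to O(audit_permit -> ~delete_summons); with O(audit_permit) we get O(~delete_summons).
Premise 12 is O(~encrypt_charter -> delete_summons); contrapositively O(~delete_summons -> encrypt_charter). Since O(~delete_summons) holds, K gives O(encrypt_charter).
Premise 13, O(~lock_door -> ~encrypt_charter), contraposes to O(encrypt_charter -> lock_door); with O(encrypt_charter) we get O(lock_door).
The contrapositive of premise 3 (O(~void_entry -> ~lock_door)) is O(lock_door -> void_entry), and O(lock_door) is already established, so O(void_entry).
Premises 4, 6, 7, 10 do not contribute to this derivation.
Thus O(void_entry), which is F(~void_entry): ~void_entry is forbidden.

Forbidden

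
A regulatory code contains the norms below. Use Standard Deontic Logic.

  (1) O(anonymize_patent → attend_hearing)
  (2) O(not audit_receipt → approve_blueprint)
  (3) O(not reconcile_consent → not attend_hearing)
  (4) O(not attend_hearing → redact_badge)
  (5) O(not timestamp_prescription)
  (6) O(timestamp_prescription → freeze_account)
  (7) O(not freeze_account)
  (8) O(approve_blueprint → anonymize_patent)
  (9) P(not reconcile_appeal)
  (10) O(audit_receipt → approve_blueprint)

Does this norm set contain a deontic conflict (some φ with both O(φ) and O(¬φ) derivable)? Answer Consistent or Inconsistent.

Consistent

Premise 6 is O(timestamp_prescription → freeze_account), but O(timestamp_prescription) is not derivable from the premises, so it does not yield O(freeze_account).
So O(freeze_account) is not derivable, and the apparent clash with O(not freeze_account) does not arise.
A world satisfying every obligation exists (e.g. anonymize_patent=true, approve_blueprint=true, attend_hearing=true, audit_receipt=false, freeze_account=false, reconcile_appeal=false, reconcile_consent=true, redact_badge=false, timestamp_prescription=false); no atom is both obligatory and forbidden, so the set is consistent.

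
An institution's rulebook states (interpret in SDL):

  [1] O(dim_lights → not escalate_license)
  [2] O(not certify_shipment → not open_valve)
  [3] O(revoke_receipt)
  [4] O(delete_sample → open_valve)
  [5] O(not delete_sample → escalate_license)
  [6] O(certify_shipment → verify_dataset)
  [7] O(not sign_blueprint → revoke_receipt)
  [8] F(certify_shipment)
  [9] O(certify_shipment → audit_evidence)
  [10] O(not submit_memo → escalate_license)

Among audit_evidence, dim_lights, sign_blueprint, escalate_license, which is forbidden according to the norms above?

Premise 8, F(certify_shipment), is equivalent to O(not certify_shipment).
With premise 2, O(not certify_shipment → not open_valve), the K-axiom yields O(not open_valve).
Premise 4 is O(delete_sample → open_valve); contrapositively O(not open_valve → not delete_sample). Since O(not open_valve) holds, K gives O(not delete_sample).
Premise 5 is O(not delete_sample → escalate_license); since O(not delete_sample), deontic closure gives O(escalate_license).
Premise 1 is O(dim_lights → not escalate_license); contrapositively O(escalate_license → not dim_lights). Since O(escalate_license) holds, K gives O(not dim_lights).
So O(not dim_lights) holds, i.e. dim_lights is forbidden. None of the other listed options is forbidden under the premises.

dim_lights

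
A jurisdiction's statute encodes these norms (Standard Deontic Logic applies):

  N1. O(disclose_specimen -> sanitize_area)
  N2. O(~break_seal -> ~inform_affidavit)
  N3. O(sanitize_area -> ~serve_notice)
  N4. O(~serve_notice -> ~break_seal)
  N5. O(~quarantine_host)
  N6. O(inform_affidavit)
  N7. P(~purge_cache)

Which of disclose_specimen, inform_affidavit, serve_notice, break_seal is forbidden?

disclose_specimen

From premise 6 we have O(inform_affidavit).
Premise 2 is O(~break_seal -> ~inform_affidavit); contrapositively O(inform_affidavit -> break_seal). Since O(inform_affidavit) holds, K gives O(break_seal).
Premise 4, O(~serve_notice -> ~break_seal), contraposes to O(break_seal -> serve_notice); with O(break_seal) we get O(serve_notice).
The contrapositive of premise 3 (O(sanitize_area -> ~serve_notice)) is O(serve_notice -> ~sanitize_area), and O(serve_notice) is already established, so O(~sanitize_area).
Premise 1 is O(disclose_specimen -> sanitize_area); contrapositively O(~sanitize_area -> ~disclose_specimen). Since O(~sanitize_area) holds, K gives O(~disclose_specimen).
So O(~disclose_specimen) holds, i.e. disclose_specimen is forbidden. None of the other listed options is forbidden under the premises.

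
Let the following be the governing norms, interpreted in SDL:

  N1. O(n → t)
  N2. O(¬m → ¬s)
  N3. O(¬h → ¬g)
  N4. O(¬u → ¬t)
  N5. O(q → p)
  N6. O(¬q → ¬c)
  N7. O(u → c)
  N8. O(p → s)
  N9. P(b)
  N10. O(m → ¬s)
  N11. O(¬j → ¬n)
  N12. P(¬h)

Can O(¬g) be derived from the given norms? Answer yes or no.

Premise 3 is O(¬h → ¬g), but O(¬h) is not derivable from the premises (the permission P(¬h) asserts only ¬O(h), not O(¬h)), so it does not yield O(¬g).
No other premise forces O(¬g). An ideal world satisfying every premise can still have ¬g false, so O(¬g) is not derivable.

No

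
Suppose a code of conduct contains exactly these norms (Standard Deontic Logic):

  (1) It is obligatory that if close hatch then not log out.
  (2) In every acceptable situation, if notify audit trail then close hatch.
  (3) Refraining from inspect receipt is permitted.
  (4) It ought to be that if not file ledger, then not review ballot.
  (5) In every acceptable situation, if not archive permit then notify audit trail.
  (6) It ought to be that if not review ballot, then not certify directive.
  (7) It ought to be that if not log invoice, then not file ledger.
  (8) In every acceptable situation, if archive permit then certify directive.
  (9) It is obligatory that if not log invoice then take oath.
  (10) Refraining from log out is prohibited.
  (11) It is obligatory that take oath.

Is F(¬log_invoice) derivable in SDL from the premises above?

Yes

Premise 10 is F(¬log_out), i.e. O(log_out).
Premise 1, O(close_hatch → ¬log_out), contraposes to O(log_out → ¬close_hatch); with O(log_out) we get O(¬close_hatch).
The contrapositive of premise 2 (O(notify_audit_trail → close_hatch)) is O(¬close_hatch → ¬notify_audit_trail), and O(¬close_hatch) is already established, so O(¬notify_audit_trail).
Premise 5 is O(¬archive_permit → notify_audit_trail); contrapositively O(¬notify_audit_trail → archive_permit). Since O(¬notify_audit_trail) holds, K gives O(archive_permit).
From O(archive_permit) and premise 8, O(archive_permit → certify_directive), we obtain O(certify_directive).
The contrapositive of premise 6 (O(¬review_ballot → ¬certify_directive)) is O(certify_directive → review_ballot), and O(certify_directive) is already established, so O(review_ballot).
The contrapositive of premise 4 (O(¬file_ledger → ¬review_ballot)) is O(review_ballot → file_ledger), and O(review_ballot) is already established, so O(file_ledger).
Premise 7, O(¬log_invoice → ¬file_ledger), contraposes to O(file_ledger → log_invoice); with O(file_ledger) we get O(log_invoice).
Premises 3, 9, 11 do not contribute to this derivation.
So O(log_invoice) holds, i.e. F(¬log_invoice). The claim follows.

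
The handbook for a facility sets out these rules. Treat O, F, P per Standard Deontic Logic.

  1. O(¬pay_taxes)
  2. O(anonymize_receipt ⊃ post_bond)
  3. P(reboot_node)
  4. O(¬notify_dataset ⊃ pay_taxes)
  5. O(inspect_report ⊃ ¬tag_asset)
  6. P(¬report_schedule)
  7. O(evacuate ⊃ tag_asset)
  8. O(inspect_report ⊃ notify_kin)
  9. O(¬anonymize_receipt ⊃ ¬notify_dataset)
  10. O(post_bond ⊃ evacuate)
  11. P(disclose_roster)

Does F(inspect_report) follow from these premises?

Yes

Premise 1 states O(¬pay_taxes) outright.
The contrapositive of premise 4 (O(¬notify_dataset ⊃ pay_taxes)) is O(¬pay_taxes ⊃ notify_dataset), and O(¬pay_taxes) is already established, so O(notify_dataset).
Premise 9, O(¬anonymize_receipt ⊃ ¬notify_dataset), contraposes to O(notify_dataset ⊃ anonymize_receipt); with O(notify_dataset) we get O(anonymize_receipt).
From O(anonymize_receipt) and premise 2, O(anonymize_receipt ⊃ post_bond), we obtain O(post_bond).
Premise 10 is O(post_bond ⊃ evacuate); since O(post_bond), deontic closure gives O(evacuate).
Applying K to premise 7 (O(evacuate ⊃ tag_asset)) and O(evacuate) yields O(tag_asset).
The contrapositive of premise 5 (O(inspect_report ⊃ ¬tag_asset)) is O(tag_asset ⊃ ¬inspect_report), and O(tag_asset) is already established, so O(¬inspect_report).
Premises 3, 6, 8, 11 do not contribute to this derivation.
So O(¬inspect_report) holds, i.e. F(inspect_report). The claim follows.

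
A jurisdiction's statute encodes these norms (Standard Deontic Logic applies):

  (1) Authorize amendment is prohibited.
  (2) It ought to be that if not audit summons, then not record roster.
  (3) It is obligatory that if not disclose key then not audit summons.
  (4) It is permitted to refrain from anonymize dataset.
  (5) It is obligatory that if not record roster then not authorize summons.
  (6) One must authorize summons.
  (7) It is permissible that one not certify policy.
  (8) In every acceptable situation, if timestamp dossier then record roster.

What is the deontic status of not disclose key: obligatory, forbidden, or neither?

Forbidden

Premise 6 states O(authorize_summons) outright.
The contrapositive of premise 5 (O(¬record_roster → ¬authorize_summons)) is O(authorize_summons → record_roster), and O(authorize_summons) is already established, so O(record_roster).
Premise 2 is O(¬audit_summons → ¬record_roster); contrapositively O(record_roster → audit_summons). Since O(record_roster) holds, K gives O(audit_summons).
The contrapositive of premise 3 (O(¬disclose_key → ¬audit_summons)) is O(audit_summons → disclose_key), and O(audit_summons) is already established, so O(disclose_key).
Premises 1, 4, 7, 8 do not contribute to this derivation.
Thus O(disclose_key), which is F(¬disclose_key): ¬disclose_key is forbidden.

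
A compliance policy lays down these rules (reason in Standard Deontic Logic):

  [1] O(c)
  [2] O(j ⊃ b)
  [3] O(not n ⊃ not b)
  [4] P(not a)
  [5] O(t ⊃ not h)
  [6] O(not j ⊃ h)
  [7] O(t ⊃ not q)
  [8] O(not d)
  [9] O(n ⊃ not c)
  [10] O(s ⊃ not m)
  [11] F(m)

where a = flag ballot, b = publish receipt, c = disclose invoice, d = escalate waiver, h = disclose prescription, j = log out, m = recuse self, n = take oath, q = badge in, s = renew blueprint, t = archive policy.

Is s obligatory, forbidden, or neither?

Neither

Premise 10 is O(s ⊃ not m); even if O(not m) held, inferring O(s) would be affirming the consequent — invalid.
No premise or chain of K-axiom applications forces O(s), and none forces O(not s). So s is neither obligatory nor forbidden under these norms.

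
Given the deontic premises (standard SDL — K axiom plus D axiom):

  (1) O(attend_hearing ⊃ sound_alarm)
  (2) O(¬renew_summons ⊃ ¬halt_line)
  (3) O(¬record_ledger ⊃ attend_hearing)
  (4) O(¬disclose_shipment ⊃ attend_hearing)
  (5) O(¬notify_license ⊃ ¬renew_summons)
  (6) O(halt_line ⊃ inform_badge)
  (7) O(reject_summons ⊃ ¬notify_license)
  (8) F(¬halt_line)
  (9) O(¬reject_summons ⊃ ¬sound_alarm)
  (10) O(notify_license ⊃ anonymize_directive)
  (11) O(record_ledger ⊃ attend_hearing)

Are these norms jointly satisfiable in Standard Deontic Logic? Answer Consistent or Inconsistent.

Inconsistent

Premises 11 and 3 cover both cases: O(record_ledger ⊃ attend_hearing) and O(¬record_ledger ⊃ attend_hearing). Since record_ledger ∨ ¬record_ledger is a tautology, O(attend_hearing) follows.
From O(attend_hearing) and premise 1, O(attend_hearing ⊃ sound_alarm), we obtain O(sound_alarm).
The contrapositive of premise 9 (O(¬reject_summons ⊃ ¬sound_alarm)) is O(sound_alarm ⊃ reject_summons), and O(sound_alarm) is already established, so O(reject_summons).
Applying K to premise 7 (O(reject_summons ⊃ ¬notify_license)) and O(reject_summons) yields O(¬notify_license).
Premise 5 is O(¬notify_license ⊃ ¬renew_summons); since O(¬notify_license), deontic closure gives O(¬renew_summons).
From O(¬renew_summons) and premise 2, O(¬renew_summons ⊃ ¬halt_line), we obtain O(¬halt_line).
But premise 8, F(¬halt_line), means O(halt_line).
We now have both O(¬halt_line) and O(halt_line) — halt_line is simultaneously obligatory and forbidden, violating the D-axiom.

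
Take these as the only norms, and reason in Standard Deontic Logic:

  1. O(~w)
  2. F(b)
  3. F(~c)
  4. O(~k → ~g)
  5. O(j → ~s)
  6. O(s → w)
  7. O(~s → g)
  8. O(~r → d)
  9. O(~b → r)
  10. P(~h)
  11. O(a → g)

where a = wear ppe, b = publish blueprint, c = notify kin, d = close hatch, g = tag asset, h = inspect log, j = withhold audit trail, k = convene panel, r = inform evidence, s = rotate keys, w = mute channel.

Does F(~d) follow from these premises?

No

Premise 8 is O(~r → d), but O(~r) is not derivable from the premises, so it does not yield O(d).
No other premise forces O(d). An ideal world satisfying every premise can still have ~d true, so F(~d) is not derivable.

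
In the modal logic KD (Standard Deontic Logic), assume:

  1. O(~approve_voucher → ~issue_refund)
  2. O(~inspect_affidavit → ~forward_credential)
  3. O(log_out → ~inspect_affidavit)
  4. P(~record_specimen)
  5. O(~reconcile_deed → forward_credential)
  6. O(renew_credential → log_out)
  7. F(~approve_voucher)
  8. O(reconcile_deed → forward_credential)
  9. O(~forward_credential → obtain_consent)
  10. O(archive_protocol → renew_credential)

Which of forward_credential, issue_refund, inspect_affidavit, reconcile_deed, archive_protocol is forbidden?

Premises 5 and 8 are O(~reconcile_deed → forward_credential) and O(reconcile_deed → forward_credential); every ideal world satisfies ~reconcile_deed or reconcile_deed, so in either case forward_credential holds — hence O(forward_credential).
The contrapositive of premise 2 (O(~inspect_affidavit → ~forward_credential)) is O(forward_credential → inspect_affidavit), and O(forward_credential) is already established, so O(inspect_affidavit).
Premise 3 is O(log_out → ~inspect_affidavit); contrapositively O(inspect_affidavit → ~log_out). Since O(inspect_affidavit) holds, K gives O(~log_out).
Premise 6, O(renew_credential → log_out), contraposes to O(~log_out → ~renew_credential); with O(~log_out) we get O(~renew_credential).
The contrapositive of premise 10 (O(archive_protocol → renew_credential)) is O(~renew_credential → ~archive_protocol), and O(~renew_credential) is already established, so O(~archive_protocol).
So O(~archive_protocol) holds, i.e. archive_protocol is forbidden. None of the other listed options is forbidden under the premises.

archive_protocol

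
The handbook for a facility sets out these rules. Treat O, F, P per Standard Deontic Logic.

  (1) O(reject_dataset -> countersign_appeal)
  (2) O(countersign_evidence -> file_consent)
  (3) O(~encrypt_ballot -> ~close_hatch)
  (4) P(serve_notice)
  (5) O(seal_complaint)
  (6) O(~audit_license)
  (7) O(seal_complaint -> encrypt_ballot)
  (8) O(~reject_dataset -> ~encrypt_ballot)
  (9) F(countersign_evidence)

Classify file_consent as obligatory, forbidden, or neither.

Premise 2 is O(countersign_evidence -> file_consent), but O(countersign_evidence) is not derivable from the premises, so it does not yield O(file_consent).
No premise or chain of K-axiom applications forces O(file_consent), and none forces O(~file_consent). So file_consent is neither obligatory nor forbidden under these norms.

Neither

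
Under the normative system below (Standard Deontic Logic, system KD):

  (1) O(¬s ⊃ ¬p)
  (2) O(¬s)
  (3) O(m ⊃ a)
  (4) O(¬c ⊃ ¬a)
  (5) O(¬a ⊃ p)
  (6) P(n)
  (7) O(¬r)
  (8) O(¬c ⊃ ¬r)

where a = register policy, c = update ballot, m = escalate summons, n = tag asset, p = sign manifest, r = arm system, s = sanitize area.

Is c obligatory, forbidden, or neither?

Obligatory

Premise 2 gives O(¬s).
With premise 1, O(¬s ⊃ ¬p), the K-axiom yields O(¬p).
The contrapositive of premise 5 (O(¬a ⊃ p)) is O(¬p ⊃ a), and O(¬p) is already established, so O(a).
The contrapositive of premise 4 (O(¬c ⊃ ¬a)) is O(a ⊃ c), and O(a) is already established, so O(c).
Premises 3, 6, 7, 8 do not contribute to this derivation.
Hence c is obligatory.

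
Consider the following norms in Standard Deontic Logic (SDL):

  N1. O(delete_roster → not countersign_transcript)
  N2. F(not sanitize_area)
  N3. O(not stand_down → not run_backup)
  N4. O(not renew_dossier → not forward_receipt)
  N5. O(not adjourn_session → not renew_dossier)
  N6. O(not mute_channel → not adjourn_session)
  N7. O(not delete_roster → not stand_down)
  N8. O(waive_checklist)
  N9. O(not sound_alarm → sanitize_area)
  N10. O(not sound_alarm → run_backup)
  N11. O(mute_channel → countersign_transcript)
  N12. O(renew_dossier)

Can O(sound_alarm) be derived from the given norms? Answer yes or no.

Premise 12 gives O(renew_dossier).
Premise 5, O(not adjourn_session → not renew_dossier), contraposes to O(renew_dossier → adjourn_session); with O(renew_dossier) we get O(adjourn_session).
The contrapositive of premise 6 (O(not mute_channel → not adjourn_session)) is O(adjourn_session → mute_channel), and O(adjourn_session) is already established, so O(mute_channel).
From O(mute_channel) and premise 11, O(mute_channel → countersign_transcript), we obtain O(countersign_transcript).
Premise 1, O(delete_roster → not countersign_transcript), contraposes to O(countersign_transcript → not delete_roster); with O(countersign_transcript) we get O(not delete_roster).
With premise 7, O(not delete_roster → not stand_down), the K-axiom yields O(not stand_down).
Premise 3 is O(not stand_down → not run_backup); since O(not stand_down), deontic closure gives O(not run_backup).
The contrapositive of premise 10 (O(not sound_alarm → run_backup)) is O(not run_backup → sound_alarm), and O(not run_backup) is already established, so O(sound_alarm).
Premises 2, 4, 8, 9 do not contribute to this derivation.
So O(sound_alarm) follows.

Yes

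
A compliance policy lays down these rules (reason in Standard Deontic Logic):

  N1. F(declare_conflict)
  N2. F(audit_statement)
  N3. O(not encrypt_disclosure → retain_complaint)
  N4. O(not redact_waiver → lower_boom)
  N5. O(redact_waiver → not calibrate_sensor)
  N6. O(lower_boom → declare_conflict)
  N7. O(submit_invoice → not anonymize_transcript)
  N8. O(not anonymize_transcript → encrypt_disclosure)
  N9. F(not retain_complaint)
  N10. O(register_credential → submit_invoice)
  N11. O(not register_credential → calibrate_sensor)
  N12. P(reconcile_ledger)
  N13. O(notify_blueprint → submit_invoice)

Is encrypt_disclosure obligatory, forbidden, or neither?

Obligatory

Premise 1, F(declare_conflict), is equivalent to O(not declare_conflict).
Premise 6, O(lower_boom → declare_conflict), contraposes to O(not declare_conflict → not lower_boom); with O(not declare_conflict) we get O(not lower_boom).
Premise 4, O(not redact_waiver → lower_boom), contraposes to O(not lower_boom → redact_waiver); with O(not lower_boom) we get O(redact_waiver).
Premise 5 is O(redact_waiver → not calibrate_sensor); since O(redact_waiver), deontic closure gives O(not calibrate_sensor).
Premise 11, O(not register_credential → calibrate_sensor), contraposes to O(not calibrate_sensor → register_credential); with O(not calibrate_sensor) we get O(register_credential).
With premise 10, O(register_credential → submit_invoice), the K-axiom yields O(submit_invoice).
From O(submit_invoice) and premise 7, O(submit_invoice → not anonymize_transcript), we obtain O(not anonymize_transcript).
With premise 8, O(not anonymize_transcript → encrypt_disclosure), the K-axiom yields O(encrypt_disclosure).
Premises 2, 3, 9, 12, 13 do not contribute to this derivation.
Hence encrypt_disclosure is obligatory.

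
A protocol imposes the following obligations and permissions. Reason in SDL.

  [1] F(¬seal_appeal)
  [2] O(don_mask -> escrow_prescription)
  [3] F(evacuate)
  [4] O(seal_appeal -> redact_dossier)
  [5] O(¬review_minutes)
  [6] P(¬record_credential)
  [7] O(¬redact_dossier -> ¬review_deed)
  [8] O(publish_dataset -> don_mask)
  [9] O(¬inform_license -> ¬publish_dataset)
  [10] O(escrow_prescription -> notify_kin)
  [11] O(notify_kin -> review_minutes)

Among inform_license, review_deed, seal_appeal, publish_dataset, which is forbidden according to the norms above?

From premise 5 we have O(¬review_minutes).
Premise 11 is O(notify_kin -> review_minutes); contrapositively O(¬review_minutes -> ¬notify_kin). Since O(¬review_minutes) holds, K gives O(¬notify_kin).
Premise 10, O(escrow_prescription -> notify_kin), contraposes to O(¬notify_kin -> ¬escrow_prescription); with O(¬notify_kin) we get O(¬escrow_prescription).
The contrapositive of premise 2 (O(don_mask -> escrow_prescription)) is O(¬escrow_prescription -> ¬don_mask), and O(¬escrow_prescription) is already established, so O(¬don_mask).
Premise 8, O(publish_dataset -> don_mask), contraposes to O(¬don_mask -> ¬publish_dataset); with O(¬don_mask) we get O(¬publish_dataset).
So O(¬publish_dataset) holds, i.e. publish_dataset is forbidden. None of the other listed options is forbidden under the premises.

publish_dataset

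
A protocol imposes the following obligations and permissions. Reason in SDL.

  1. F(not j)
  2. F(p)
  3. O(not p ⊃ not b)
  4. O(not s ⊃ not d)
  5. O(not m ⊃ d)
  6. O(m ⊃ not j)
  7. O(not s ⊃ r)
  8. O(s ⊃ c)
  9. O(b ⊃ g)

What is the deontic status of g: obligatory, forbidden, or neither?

Neither

Premise 9 is O(b ⊃ g), but O(b) is not derivable from the premises, so it does not yield O(g).
No premise or chain of K-axiom applications forces O(g), and none forces O(not g). So g is neither obligatory nor forbidden under these norms.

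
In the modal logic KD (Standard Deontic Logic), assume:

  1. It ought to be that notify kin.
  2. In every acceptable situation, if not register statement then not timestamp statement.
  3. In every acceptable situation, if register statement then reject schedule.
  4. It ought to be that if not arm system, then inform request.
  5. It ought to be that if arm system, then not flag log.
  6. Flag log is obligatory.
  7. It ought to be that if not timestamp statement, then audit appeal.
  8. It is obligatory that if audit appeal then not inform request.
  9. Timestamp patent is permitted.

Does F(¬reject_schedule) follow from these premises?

From premise 6 we have O(flag_log).
Premise 5 is O(arm_system → ¬flag_log); contrapositively O(flag_log → ¬arm_system). Since O(flag_log) holds, K gives O(¬arm_system).
From O(¬arm_system) and premise 4, O(¬arm_system → inform_request), we obtain O(inform_request).
The contrapositive of premise 8 (O(audit_appeal → ¬inform_request)) is O(inform_request → ¬audit_appeal), and O(inform_request) is already established, so O(¬audit_appeal).
Premise 7, O(¬timestamp_statement → audit_appeal), contraposes to O(¬audit_appeal → timestamp_statement); with O(¬audit_appeal) we get O(timestamp_statement).
The contrapositive of premise 2 (O(¬register_statement → ¬timestamp_statement)) is O(timestamp_statement → register_statement), and O(timestamp_statement) is already established, so O(register_statement).
Applying K to premise 3 (O(register_statement → reject_schedule)) and O(register_statement) yields O(reject_schedule).
Premises 1, 9 do not contribute to this derivation.
So O(reject_schedule) holds, i.e. F(¬reject_schedule). The claim follows.

Yes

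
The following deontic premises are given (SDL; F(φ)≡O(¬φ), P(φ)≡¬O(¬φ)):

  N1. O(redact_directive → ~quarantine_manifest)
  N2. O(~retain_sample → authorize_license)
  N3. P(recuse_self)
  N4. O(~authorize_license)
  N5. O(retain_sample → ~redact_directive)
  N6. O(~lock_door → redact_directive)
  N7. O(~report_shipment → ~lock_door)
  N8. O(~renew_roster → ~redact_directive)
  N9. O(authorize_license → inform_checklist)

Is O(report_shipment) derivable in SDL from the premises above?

From premise 4 we have O(~authorize_license).
The contrapositive of premise 2 (O(~retain_sample → authorize_license)) is O(~authorize_license → retain_sample), and O(~authorize_license) is already established, so O(retain_sample).
Premise 5 is O(retain_sample → ~redact_directive); since O(retain_sample), deontic closure gives O(~redact_directive).
Premise 6 is O(~lock_door → redact_directive); contrapositively O(~redact_directive → lock_door). Since O(~redact_directive) holds, K gives O(lock_door).
Premise 7, O(~report_shipment → ~lock_door), contraposes to O(lock_door → report_shipment); with O(lock_door) we get O(report_shipment).
Premises 1, 3, 8, 9 do not contribute to this derivation.
So O(report_shipment) follows.

Yes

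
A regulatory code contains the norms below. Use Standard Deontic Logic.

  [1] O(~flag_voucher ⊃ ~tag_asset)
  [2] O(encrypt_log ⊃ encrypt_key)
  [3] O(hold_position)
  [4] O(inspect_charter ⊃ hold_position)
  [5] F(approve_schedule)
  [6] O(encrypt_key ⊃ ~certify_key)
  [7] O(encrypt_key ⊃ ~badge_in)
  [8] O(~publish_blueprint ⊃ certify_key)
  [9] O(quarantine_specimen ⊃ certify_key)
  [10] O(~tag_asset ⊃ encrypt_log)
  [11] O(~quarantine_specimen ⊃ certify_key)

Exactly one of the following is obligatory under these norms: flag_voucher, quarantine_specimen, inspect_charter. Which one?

flag_voucher

By case analysis on ~quarantine_specimen: premise 11 gives O(~quarantine_specimen ⊃ certify_key) and premise 9 gives O(quarantine_specimen ⊃ certify_key), so O(certify_key) either way.
The contrapositive of premise 6 (O(encrypt_key ⊃ ~certify_key)) is O(certify_key ⊃ ~encrypt_key), and O(certify_key) is already established, so O(~encrypt_key).
Premise 2 is O(encrypt_log ⊃ encrypt_key); contrapositively O(~encrypt_key ⊃ ~encrypt_log). Since O(~encrypt_key) holds, K gives O(~encrypt_log).
Premise 10 is O(~tag_asset ⊃ encrypt_log); contrapositively O(~encrypt_log ⊃ tag_asset). Since O(~encrypt_log) holds, K gives O(tag_asset).
Premise 1 is O(~flag_voucher ⊃ ~tag_asset); contrapositively O(tag_asset ⊃ flag_voucher). Since O(tag_asset) holds, K gives O(flag_voucher).
So O(flag_voucher) holds — flag_voucher is obligatory. None of the other listed options is made obligatory by any chain of premises.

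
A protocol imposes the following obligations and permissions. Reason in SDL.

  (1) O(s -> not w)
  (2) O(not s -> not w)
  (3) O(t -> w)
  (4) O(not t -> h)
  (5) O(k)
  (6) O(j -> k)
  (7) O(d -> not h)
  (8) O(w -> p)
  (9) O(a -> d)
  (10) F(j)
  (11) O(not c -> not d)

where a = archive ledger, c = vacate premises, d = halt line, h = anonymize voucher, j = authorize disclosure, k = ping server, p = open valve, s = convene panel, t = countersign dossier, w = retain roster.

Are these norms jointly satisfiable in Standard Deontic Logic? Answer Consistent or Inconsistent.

Consistent

Premise 6 is O(j -> k); even if O(k) held, inferring O(j) would be affirming the consequent — invalid.
So O(j) is not derivable, and the apparent clash with O(not j) does not arise.
A world satisfying every obligation exists (e.g. a=false, c=false, d=false, h=true, j=false, k=true, p=false, s=false, t=false, w=false); no atom is both obligatory and forbidden, so the set is consistent.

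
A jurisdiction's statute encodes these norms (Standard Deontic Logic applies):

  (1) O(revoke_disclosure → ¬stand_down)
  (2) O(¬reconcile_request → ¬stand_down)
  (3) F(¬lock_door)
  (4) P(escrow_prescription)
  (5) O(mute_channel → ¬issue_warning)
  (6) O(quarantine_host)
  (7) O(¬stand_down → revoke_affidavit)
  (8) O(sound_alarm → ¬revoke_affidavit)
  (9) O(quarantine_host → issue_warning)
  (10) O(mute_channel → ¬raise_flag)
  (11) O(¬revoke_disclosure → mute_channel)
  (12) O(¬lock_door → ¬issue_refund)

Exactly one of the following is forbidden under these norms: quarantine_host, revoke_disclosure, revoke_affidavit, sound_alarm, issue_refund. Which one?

sound_alarm

Premise 6 states O(quarantine_host) outright.
With premise 9, O(quarantine_host → issue_warning), the K-axiom yields O(issue_warning).
Premise 5, O(mute_channel → ¬issue_warning), contraposes to O(issue_warning → ¬mute_channel); with O(issue_warning) we get O(¬mute_channel).
The contrapositive of premise 11 (O(¬revoke_disclosure → mute_channel)) is O(¬mute_channel → revoke_disclosure), and O(¬mute_channel) is already established, so O(revoke_disclosure).
From O(revoke_disclosure) and premise 1, O(revoke_disclosure → ¬stand_down), we obtain O(¬stand_down).
Premise 7 is O(¬stand_down → revoke_affidavit); since O(¬stand_down), deontic closure gives O(revoke_affidavit).
The contrapositive of premise 8 (O(sound_alarm → ¬revoke_affidavit)) is O(revoke_affidavit → ¬sound_alarm), and O(revoke_affidavit) is already established, so O(¬sound_alarm).
So O(¬sound_alarm) holds, i.e. sound_alarm is forbidden. None of the other listed options is forbidden under the premises.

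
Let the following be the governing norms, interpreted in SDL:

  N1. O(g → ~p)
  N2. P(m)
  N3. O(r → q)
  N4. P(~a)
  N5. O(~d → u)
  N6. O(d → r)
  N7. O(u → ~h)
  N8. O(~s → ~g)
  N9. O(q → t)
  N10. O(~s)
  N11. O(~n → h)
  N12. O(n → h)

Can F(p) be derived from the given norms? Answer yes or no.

Premise 1 is O(g → ~p), but O(g) is not derivable from the premises, so it does not yield O(~p).
No other premise forces O(~p). An ideal world satisfying every premise can still have p true, so F(p) is not derivable.

No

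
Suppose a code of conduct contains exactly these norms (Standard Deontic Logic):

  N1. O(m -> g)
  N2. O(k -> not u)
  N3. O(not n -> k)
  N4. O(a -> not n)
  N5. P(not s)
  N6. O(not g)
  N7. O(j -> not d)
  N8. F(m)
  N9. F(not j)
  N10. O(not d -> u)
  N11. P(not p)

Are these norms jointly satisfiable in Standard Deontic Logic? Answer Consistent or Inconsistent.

Premise 1 is O(m -> g), but O(m) is not derivable from the premises, so it does not yield O(g).
So O(g) is not derivable, and the apparent clash with O(not g) does not arise.
A world satisfying every obligation exists (e.g. a=false, d=false, g=false, j=true, k=false, m=false, n=true, p=false, s=false, u=true); no atom is both obligatory and forbidden, so the set is consistent.

Consistent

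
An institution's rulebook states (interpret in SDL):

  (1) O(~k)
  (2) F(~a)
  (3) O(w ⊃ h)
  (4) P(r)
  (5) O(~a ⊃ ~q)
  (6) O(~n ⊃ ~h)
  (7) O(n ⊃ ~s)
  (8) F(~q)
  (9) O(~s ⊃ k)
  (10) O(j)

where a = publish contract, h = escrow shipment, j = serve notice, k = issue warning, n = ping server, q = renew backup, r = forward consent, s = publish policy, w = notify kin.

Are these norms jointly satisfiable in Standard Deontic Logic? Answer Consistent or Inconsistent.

Premise 5 is O(~a ⊃ ~q), but O(~a) is not derivable from the premises, so it does not yield O(~q).
So O(~q) is not derivable, and the apparent clash with O(q) does not arise.
A world satisfying every obligation exists (e.g. a=true, h=false, j=true, k=false, n=false, q=true, r=false, s=true, w=false); no atom is both obligatory and forbidden, so the set is consistent.

Consistent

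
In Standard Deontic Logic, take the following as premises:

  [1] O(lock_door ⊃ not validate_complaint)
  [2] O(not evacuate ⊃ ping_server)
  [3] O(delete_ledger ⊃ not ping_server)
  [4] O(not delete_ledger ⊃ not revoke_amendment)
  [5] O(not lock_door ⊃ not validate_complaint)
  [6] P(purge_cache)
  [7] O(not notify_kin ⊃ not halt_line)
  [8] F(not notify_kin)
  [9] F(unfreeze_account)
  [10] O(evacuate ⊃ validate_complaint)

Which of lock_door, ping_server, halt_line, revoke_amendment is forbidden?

By case analysis on not lock_door: premise 5 gives O(not lock_door ⊃ not validate_complaint) and premise 1 gives O(lock_door ⊃ not validate_complaint), so O(not validate_complaint) either way.
Premise 10, O(evacuate ⊃ validate_complaint), contraposes to O(not validate_complaint ⊃ not evacuate); with O(not validate_complaint) we get O(not evacuate).
With premise 2, O(not evacuate ⊃ ping_server), the K-axiom yields O(ping_server).
Premise 3 is O(delete_ledger ⊃ not ping_server); contrapositively O(ping_server ⊃ not delete_ledger). Since O(ping_server) holds, K gives O(not delete_ledger).
Premise 4 is O(not delete_ledger ⊃ not revoke_amendment); since O(not delete_ledger), deontic closure gives O(not revoke_amendment).
So O(not revoke_amendment) holds, i.e. revoke_amendment is forbidden. None of the other listed options is forbidden under the premises.

revoke_amendment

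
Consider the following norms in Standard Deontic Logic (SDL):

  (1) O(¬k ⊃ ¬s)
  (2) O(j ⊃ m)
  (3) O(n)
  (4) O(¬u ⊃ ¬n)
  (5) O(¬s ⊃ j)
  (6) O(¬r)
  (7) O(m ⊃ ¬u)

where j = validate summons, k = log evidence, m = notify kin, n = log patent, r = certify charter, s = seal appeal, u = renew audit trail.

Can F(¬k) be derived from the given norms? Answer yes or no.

Premise 3 gives O(n).
The contrapositive of premise 4 (O(¬u ⊃ ¬n)) is O(n ⊃ u), and O(n) is already established, so O(u).
Premise 7, O(m ⊃ ¬u), contraposes to O(u ⊃ ¬m); with O(u) we get O(¬m).
The contrapositive of premise 2 (O(j ⊃ m)) is O(¬m ⊃ ¬j), and O(¬m) is already established, so O(¬j).
The contrapositive of premise 5 (O(¬s ⊃ j)) is O(¬j ⊃ s), and O(¬j) is already established, so O(s).
The contrapositive of premise 1 (O(¬k ⊃ ¬s)) is O(s ⊃ k), and O(s) is already established, so O(k).
Premise 6 does not contribute to this derivation.
So O(k) holds, i.e. F(¬k). The claim follows.

Yes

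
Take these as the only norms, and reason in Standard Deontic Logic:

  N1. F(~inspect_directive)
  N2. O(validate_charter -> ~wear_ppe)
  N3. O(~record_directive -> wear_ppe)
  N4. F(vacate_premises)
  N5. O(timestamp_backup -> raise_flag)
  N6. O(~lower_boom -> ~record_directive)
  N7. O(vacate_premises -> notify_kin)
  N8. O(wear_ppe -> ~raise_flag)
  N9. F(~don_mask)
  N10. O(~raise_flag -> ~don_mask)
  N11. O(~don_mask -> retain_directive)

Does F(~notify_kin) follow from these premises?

No

Premise 7 is O(vacate_premises -> notify_kin), but O(vacate_premises) is not derivable from the premises, so it does not yield O(notify_kin).
No other premise forces O(notify_kin). An ideal world satisfying every premise can still have ~notify_kin true, so F(~notify_kin) is not derivable.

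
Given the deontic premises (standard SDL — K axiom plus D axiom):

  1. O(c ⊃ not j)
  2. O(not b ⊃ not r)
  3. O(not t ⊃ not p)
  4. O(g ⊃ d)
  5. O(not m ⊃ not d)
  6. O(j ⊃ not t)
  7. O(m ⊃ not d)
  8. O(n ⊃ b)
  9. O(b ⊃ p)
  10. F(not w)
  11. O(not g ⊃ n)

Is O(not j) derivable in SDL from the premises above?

Premises 7 and 5 cover both cases: O(m ⊃ not d) and O(not m ⊃ not d). Since m ∨ not m is a tautology, O(not d) follows.
Premise 4, O(g ⊃ d), contraposes to O(not d ⊃ not g); with O(not d) we get O(not g).
Applying K to premise 11 (O(not g ⊃ n)) and O(not g) yields O(n).
From O(n) and premise 8, O(n ⊃ b), we obtain O(b).
With premise 9, O(b ⊃ p), the K-axiom yields O(p).
Premise 3 is O(not t ⊃ not p); contrapositively O(p ⊃ t). Since O(p) holds, K gives O(t).
Premise 6, O(j ⊃ not t), contraposes to O(t ⊃ not j); with O(t) we get O(not j).
Premises 1, 2, 10 do not contribute to this derivation.
So O(not j) follows.

Yes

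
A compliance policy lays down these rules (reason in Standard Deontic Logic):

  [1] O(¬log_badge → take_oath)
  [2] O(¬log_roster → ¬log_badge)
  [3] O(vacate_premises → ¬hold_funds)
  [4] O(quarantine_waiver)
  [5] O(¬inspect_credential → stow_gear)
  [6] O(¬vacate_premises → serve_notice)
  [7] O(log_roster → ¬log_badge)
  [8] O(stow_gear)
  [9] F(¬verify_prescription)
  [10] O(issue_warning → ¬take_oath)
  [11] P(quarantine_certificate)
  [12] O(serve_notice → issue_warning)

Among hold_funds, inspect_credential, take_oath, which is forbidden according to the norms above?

Premises 2 and 7 cover both cases: O(¬log_roster → ¬log_badge) and O(log_roster → ¬log_badge). Since ¬log_roster ∨ log_roster is a tautology, O(¬log_badge) follows.
From O(¬log_badge) and premise 1, O(¬log_badge → take_oath), we obtain O(take_oath).
Premise 10 is O(issue_warning → ¬take_oath); contrapositively O(take_oath → ¬issue_warning). Since O(take_oath) holds, K gives O(¬issue_warning).
Premise 12 is O(serve_notice → issue_warning); contrapositively O(¬issue_warning → ¬serve_notice). Since O(¬issue_warning) holds, K gives O(¬serve_notice).
Premise 6 is O(¬vacate_premises → serve_notice); contrapositively O(¬serve_notice → vacate_premises). Since O(¬serve_notice) holds, K gives O(vacate_premises).
Applying K to premise 3 (O(vacate_premises → ¬hold_funds)) and O(vacate_premises) yields O(¬hold_funds).
So O(¬hold_funds) holds, i.e. hold_funds is forbidden. None of the other listed options is forbidden under the premises.

hold_funds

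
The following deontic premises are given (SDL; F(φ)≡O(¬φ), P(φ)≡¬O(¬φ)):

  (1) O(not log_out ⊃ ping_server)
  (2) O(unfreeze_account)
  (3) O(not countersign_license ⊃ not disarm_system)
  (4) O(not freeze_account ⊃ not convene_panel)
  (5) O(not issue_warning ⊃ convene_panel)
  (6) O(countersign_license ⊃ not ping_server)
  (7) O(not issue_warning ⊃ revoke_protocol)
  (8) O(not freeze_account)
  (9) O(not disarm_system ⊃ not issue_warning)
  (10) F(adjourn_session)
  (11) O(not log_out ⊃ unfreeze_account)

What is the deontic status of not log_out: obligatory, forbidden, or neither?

Premise 8 states O(not freeze_account) outright.
With premise 4, O(not freeze_account ⊃ not convene_panel), the K-axiom yields O(not convene_panel).
The contrapositive of premise 5 (O(not issue_warning ⊃ convene_panel)) is O(not convene_panel ⊃ issue_warning), and O(not convene_panel) is already established, so O(issue_warning).
Premise 9, O(not disarm_system ⊃ not issue_warning), contraposes to O(issue_warning ⊃ disarm_system); with O(issue_warning) we get O(disarm_system).
Premise 3, O(not countersign_license ⊃ not disarm_system), contraposes to O(disarm_system ⊃ countersign_license); with O(disarm_system) we get O(countersign_license).
Premise 6 is O(countersign_license ⊃ not ping_server); since O(countersign_license), deontic closure gives O(not ping_server).
Premise 1, O(not log_out ⊃ ping_server), contraposes to O(not ping_server ⊃ log_out); with O(not ping_server) we get O(log_out).
Premises 2, 7, 10, 11 do not contribute to this derivation.
Thus O(log_out), which is F(not log_out): not log_out is forbidden.

Forbidden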